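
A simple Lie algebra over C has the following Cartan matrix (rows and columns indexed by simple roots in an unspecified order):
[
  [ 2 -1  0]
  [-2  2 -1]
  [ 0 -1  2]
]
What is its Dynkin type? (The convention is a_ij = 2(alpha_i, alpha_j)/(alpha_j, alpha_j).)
The matrix has rank 3 with 2's on the diagonal. Reading the off-diagonal entries as Dynkin edges (a single edge where a_ij = a_ji = -1; a double or triple edge where a_ij * a_ji = 2 or 3), the diagram is a chain of 3 nodes with a double edge at one end; the terminal node there is the unique short simple root (B_3). One simple-root ordering that puts it in standard form is (alpha_3, alpha_2, alpha_1). So the algebra is type B_3, i.e. so(7).

type B_3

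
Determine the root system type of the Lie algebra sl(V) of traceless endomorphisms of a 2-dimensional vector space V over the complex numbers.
This is sl(2), which has dimension 2^2 - 1 = 3 and rank 2 - 1 = 1 (a Cartan subalgebra is the diagonal traceless matrices). In the classification of classical Lie algebras, the special linear algebra sl(n+1) has type A_n; here n = 1, so the Dynkin diagram is a chain of 1 nodes with single edges (A_1). Hence the type is A_1.

A_1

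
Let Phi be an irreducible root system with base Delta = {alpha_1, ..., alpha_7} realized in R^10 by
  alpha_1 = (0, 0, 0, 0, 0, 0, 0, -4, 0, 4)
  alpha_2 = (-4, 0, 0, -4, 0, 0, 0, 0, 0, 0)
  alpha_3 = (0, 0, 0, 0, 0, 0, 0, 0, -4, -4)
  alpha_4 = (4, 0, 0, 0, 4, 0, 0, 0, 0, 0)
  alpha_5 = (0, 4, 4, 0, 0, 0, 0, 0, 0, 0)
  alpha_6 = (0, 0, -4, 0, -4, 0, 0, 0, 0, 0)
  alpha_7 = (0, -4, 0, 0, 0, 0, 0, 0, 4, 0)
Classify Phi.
type A_7

Compute the Cartan integers a_ij = 2(alpha_i, alpha_j)/(alpha_j, alpha_j); the resulting 7x7 Cartan matrix is
[[2, 0, -1, 0, 0, 0, 0], [0, 2, 0, -1, 0, 0, 0], [-1, 0, 2, 0, 0, 0, -1], [0, -1, 0, 2, 0, -1, 0], [0, 0, 0, 0, 2, -1, -1], [0, 0, 0, -1, -1, 2, 0], [0, 0, -1, 0, -1, 0, 2]].
All simple roots have the same length, so the diagram is simply laced. The associated Dynkin diagram is a chain of 7 nodes with single edges (A_7), so the type is A_7 (the algebra sl(8)).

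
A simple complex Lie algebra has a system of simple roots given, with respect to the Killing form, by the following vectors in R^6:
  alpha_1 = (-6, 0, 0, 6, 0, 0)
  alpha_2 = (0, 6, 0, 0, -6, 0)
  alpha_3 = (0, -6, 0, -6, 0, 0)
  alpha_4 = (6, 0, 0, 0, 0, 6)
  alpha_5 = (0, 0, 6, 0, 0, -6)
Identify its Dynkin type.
Compute the Cartan integers a_ij = 2(alpha_i, alpha_j)/(alpha_j, alpha_j); the resulting 5x5 Cartan matrix is
[[2, 0, -1, -1, 0], [0, 2, -1, 0, 0], [-1, -1, 2, 0, 0], [-1, 0, 0, 2, -1], [0, 0, 0, -1, 2]].
All simple roots have the same length, so the diagram is simply laced. The associated Dynkin diagram is a chain of 5 nodes with single edges (A_5), so the type is A_5 (the algebra sl(6)).

A_5 (sl(6))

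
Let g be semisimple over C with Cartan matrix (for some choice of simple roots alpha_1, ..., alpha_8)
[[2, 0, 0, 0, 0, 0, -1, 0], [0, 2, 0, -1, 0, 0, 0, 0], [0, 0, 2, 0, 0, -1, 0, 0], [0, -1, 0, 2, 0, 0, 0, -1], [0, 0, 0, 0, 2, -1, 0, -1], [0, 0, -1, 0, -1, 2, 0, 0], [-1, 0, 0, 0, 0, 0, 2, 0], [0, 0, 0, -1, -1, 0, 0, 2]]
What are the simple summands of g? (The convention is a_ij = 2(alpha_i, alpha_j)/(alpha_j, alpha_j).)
type A_2 ⊕ type A_6

The diagram associated to this matrix has two connected components: the simple roots {alpha_1, alpha_7} form a chain of 2 nodes with single edges (A_2), and {alpha_2, alpha_3, alpha_4, alpha_5, alpha_6, alpha_8} form a chain of 6 nodes with single edges (A_6). A semisimple Lie algebra decomposes uniquely as the direct sum of simple ideals, one per connected component of its Dynkin diagram, so g ≅ A_2 ⊕ A_6 (dimension 8 + 48 = 56).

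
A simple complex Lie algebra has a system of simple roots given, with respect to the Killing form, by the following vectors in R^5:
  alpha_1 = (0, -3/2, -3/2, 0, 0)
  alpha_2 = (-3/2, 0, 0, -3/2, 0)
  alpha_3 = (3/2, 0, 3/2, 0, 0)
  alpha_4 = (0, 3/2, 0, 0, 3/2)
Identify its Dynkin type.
Compute the Cartan integers a_ij = 2(alpha_i, alpha_j)/(alpha_j, alpha_j); the resulting 4x4 Cartan matrix is
[[2, 0, -1, -1], [0, 2, -1, 0], [-1, -1, 2, 0], [-1, 0, 0, 2]].
All simple roots have the same length, so the diagram is simply laced. The associated Dynkin diagram is a chain of 4 nodes with single edges (A_4), so the type is A_4 (the algebra sl(5)).

A_4 (sl(5))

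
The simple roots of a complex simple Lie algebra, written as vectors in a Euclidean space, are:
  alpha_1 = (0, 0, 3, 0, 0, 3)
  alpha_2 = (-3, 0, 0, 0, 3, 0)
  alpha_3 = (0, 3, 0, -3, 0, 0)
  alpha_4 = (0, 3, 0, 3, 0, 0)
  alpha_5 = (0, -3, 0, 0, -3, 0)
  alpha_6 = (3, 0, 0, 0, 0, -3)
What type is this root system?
Compute the Cartan integers a_ij = 2(alpha_i, alpha_j)/(alpha_j, alpha_j); the resulting 6x6 Cartan matrix is
[[2, 0, 0, 0, 0, -1], [0, 2, 0, 0, -1, -1], [0, 0, 2, 0, -1, 0], [0, 0, 0, 2, -1, 0], [0, -1, -1, -1, 2, 0], [-1, -1, 0, 0, 0, 2]].
All simple roots have the same length, so the diagram is simply laced. The associated Dynkin diagram is a chain of 4 nodes with a fork of two nodes at one end (D_6), so the type is D_6 (the algebra so(12)).

D_6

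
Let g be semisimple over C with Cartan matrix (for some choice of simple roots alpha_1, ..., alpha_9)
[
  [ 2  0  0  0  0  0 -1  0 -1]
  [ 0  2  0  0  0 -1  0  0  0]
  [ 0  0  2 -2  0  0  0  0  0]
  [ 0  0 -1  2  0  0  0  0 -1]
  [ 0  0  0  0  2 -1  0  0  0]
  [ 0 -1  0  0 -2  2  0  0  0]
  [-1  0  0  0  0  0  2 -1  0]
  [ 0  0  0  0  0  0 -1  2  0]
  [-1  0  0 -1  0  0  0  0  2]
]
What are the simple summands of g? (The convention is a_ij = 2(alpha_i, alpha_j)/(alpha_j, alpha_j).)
type B_3 ⊕ type C_6

The diagram associated to this matrix has two connected components: the simple roots {alpha_2, alpha_5, alpha_6} form a chain of 3 nodes with a double edge at one end; the terminal node there is the unique short simple root (B_3), and {alpha_1, alpha_3, alpha_4, alpha_7, alpha_8, alpha_9} form a chain of 6 nodes with a double edge at one end; the terminal node there is the unique long simple root (C_6). A semisimple Lie algebra decomposes uniquely as the direct sum of simple ideals, one per connected component of its Dynkin diagram, so g ≅ B_3 ⊕ C_6 (dimension 21 + 78 = 99).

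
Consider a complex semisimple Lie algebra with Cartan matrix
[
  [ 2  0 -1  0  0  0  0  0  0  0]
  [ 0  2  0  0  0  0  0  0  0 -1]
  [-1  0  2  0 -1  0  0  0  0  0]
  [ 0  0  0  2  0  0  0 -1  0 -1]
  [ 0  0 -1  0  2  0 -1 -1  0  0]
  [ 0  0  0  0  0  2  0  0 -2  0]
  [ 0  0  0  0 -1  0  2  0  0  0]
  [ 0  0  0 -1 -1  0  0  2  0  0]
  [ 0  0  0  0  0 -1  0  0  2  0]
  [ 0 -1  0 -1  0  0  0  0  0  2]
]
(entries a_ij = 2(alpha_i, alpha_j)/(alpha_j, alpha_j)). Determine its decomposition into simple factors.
The diagram associated to this matrix has two connected components: the simple roots {alpha_6, alpha_9} form a chain of 2 nodes with a double edge at one end; the terminal node there is the unique short simple root (B_2), and {alpha_1, alpha_2, alpha_3, alpha_4, alpha_5, alpha_7, alpha_8, alpha_10} form a chain of 7 nodes with one extra node attached to the third node from one end (E_8). A semisimple Lie algebra decomposes uniquely as the direct sum of simple ideals, one per connected component of its Dynkin diagram, so g ≅ B_2 ⊕ E_8 (dimension 10 + 248 = 258).

B_2 + E_8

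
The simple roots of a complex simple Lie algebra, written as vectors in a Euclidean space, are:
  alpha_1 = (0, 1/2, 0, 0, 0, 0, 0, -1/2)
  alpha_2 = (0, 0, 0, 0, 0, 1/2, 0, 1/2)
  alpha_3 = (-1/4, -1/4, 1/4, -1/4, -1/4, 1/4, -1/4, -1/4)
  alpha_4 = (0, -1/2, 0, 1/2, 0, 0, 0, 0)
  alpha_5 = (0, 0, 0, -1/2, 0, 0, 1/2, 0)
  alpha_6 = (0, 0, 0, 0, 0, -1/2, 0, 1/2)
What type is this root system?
Compute the Cartan integers a_ij = 2(alpha_i, alpha_j)/(alpha_j, alpha_j); the resulting 6x6 Cartan matrix is
[[2, -1, 0, -1, 0, -1], [-1, 2, 0, 0, 0, 0], [0, 0, 2, 0, 0, -1], [-1, 0, 0, 2, -1, 0], [0, 0, 0, -1, 2, 0], [-1, 0, -1, 0, 0, 2]].
All simple roots have the same length, so the diagram is simply laced. The associated Dynkin diagram is a chain of 5 nodes with one extra node attached to the third node from one end (E_6), so the type is E_6.

E_6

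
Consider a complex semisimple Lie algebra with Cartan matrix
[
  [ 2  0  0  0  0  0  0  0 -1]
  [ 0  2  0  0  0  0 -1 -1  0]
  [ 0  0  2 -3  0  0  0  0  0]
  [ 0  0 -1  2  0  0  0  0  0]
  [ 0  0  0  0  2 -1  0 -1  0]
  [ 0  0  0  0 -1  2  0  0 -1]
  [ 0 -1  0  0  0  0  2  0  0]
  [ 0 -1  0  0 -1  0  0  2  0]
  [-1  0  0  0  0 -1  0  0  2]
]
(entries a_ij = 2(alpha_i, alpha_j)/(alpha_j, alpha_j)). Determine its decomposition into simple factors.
The diagram associated to this matrix has two connected components: the simple roots {alpha_1, alpha_2, alpha_5, alpha_6, alpha_7, alpha_8, alpha_9} form a chain of 7 nodes with single edges (A_7), and {alpha_3, alpha_4} form two nodes joined by a triple edge (G_2). A semisimple Lie algebra decomposes uniquely as the direct sum of simple ideals, one per connected component of its Dynkin diagram, so g ≅ A_7 ⊕ G_2 (dimension 63 + 14 = 77).

A7 + G2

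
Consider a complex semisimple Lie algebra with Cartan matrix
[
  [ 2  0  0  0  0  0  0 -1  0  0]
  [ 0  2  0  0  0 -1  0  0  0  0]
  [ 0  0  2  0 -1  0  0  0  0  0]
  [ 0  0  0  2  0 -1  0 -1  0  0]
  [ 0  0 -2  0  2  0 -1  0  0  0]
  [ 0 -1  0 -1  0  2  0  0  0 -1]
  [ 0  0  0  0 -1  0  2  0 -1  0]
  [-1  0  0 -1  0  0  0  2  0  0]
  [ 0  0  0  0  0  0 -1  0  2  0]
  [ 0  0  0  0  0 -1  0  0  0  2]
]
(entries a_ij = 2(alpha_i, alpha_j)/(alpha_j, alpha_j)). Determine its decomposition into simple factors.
The diagram associated to this matrix has two connected components: the simple roots {alpha_3, alpha_5, alpha_7, alpha_9} form a chain of 4 nodes with a double edge at one end; the terminal node there is the unique short simple root (B_4), and {alpha_1, alpha_2, alpha_4, alpha_6, alpha_8, alpha_10} form a chain of 4 nodes with a fork of two nodes at one end (D_6). A semisimple Lie algebra decomposes uniquely as the direct sum of simple ideals, one per connected component of its Dynkin diagram, so g ≅ B_4 ⊕ D_6 (dimension 36 + 66 = 102).

B_4 ⊕ D_6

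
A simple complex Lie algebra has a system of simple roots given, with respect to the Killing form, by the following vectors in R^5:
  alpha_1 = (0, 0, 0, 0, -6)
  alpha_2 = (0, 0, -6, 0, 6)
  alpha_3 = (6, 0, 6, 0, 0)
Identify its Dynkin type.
B_3

Compute the Cartan integers a_ij = 2(alpha_i, alpha_j)/(alpha_j, alpha_j); the resulting 3x3 Cartan matrix is
[[2, -1, 0], [-2, 2, -1], [0, -1, 2]].
The roots have two lengths (squared-length ratio 2:1); the short ones are alpha_{1}. The associated Dynkin diagram is a chain of 3 nodes with a double edge at one end; the terminal node there is the unique short simple root (B_3), so the type is B_3 (the algebra so(7)).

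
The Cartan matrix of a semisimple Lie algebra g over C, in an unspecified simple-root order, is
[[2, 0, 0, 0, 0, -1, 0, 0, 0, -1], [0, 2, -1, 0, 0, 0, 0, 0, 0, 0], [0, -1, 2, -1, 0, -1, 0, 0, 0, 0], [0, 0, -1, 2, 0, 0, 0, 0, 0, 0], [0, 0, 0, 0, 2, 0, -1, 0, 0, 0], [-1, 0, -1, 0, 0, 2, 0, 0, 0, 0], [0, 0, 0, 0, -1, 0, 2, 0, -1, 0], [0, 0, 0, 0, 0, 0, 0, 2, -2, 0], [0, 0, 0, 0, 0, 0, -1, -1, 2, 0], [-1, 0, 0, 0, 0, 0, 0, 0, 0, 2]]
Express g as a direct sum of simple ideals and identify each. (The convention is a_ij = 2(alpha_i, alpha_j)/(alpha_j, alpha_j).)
The diagram associated to this matrix has two connected components: the simple roots {alpha_5, alpha_7, alpha_8, alpha_9} form a chain of 4 nodes with a double edge at one end; the terminal node there is the unique long simple root (C_4), and {alpha_1, alpha_2, alpha_3, alpha_4, alpha_6, alpha_10} form a chain of 4 nodes with a fork of two nodes at one end (D_6). A semisimple Lie algebra decomposes uniquely as the direct sum of simple ideals, one per connected component of its Dynkin diagram, so g ≅ C_4 ⊕ D_6 (dimension 36 + 66 = 102).

type C_4 ⊕ type D_6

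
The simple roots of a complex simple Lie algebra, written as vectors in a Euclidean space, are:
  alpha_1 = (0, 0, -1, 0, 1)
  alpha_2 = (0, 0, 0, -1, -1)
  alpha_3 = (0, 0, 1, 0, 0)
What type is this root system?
Compute the Cartan integers a_ij = 2(alpha_i, alpha_j)/(alpha_j, alpha_j); the resulting 3x3 Cartan matrix is
[[2, -1, -2], [-1, 2, 0], [-1, 0, 2]].
The roots have two lengths (squared-length ratio 2:1); the short ones are alpha_{3}. The associated Dynkin diagram is a chain of 3 nodes with a double edge at one end; the terminal node there is the unique short simple root (B_3), so the type is B_3 (the algebra so(7)).

B_3 (so(7))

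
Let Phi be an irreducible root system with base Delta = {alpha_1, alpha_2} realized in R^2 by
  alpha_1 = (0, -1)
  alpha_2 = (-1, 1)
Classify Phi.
type B_2

Compute the Cartan integers a_ij = 2(alpha_i, alpha_j)/(alpha_j, alpha_j); the resulting 2x2 Cartan matrix is
[[2, -1], [-2, 2]].
The roots have two lengths (squared-length ratio 2:1); the short ones are alpha_{1}. The associated Dynkin diagram is a chain of 2 nodes with a double edge at one end; the terminal node there is the unique short simple root (B_2), so the type is B_2 (the algebra so(5)).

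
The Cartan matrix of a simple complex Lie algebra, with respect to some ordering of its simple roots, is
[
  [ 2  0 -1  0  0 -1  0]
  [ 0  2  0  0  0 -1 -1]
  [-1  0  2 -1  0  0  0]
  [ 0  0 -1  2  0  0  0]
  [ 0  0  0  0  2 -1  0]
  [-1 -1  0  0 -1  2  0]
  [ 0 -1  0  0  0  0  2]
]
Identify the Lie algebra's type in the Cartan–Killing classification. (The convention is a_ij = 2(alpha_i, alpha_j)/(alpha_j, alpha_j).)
The matrix has rank 7 with 2's on the diagonal. Reading the off-diagonal entries as Dynkin edges (a single edge where a_ij = a_ji = -1; a double or triple edge where a_ij * a_ji = 2 or 3), the diagram is a chain of 6 nodes with one extra node attached to the third node from one end (E_7). One simple-root ordering that puts it in standard form is (alpha_7, alpha_5, alpha_2, alpha_6, alpha_1, alpha_3, alpha_4). So the algebra is type E_7.

E7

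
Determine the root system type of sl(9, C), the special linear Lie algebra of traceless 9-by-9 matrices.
A_8

This is sl(9), which has dimension 9^2 - 1 = 80 and rank 9 - 1 = 8 (a Cartan subalgebra is the diagonal traceless matrices). In the classification of classical Lie algebras, the special linear algebra sl(n+1) has type A_n; here n = 8, so the Dynkin diagram is a chain of 8 nodes with single edges (A_8). Hence the type is A_8.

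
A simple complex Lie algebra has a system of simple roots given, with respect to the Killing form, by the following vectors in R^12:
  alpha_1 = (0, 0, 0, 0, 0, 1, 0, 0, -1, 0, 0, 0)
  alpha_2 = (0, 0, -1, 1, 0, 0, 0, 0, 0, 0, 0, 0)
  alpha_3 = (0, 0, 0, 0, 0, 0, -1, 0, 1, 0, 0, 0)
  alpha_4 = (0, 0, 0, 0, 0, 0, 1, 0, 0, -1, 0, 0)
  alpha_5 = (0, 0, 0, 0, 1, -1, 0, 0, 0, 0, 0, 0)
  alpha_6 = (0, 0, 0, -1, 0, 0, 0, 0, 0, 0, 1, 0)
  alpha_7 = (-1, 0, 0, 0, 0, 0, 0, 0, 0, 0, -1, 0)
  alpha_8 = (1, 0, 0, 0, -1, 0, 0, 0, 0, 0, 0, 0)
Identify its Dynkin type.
A_8

Compute the Cartan integers a_ij = 2(alpha_i, alpha_j)/(alpha_j, alpha_j); the resulting 8x8 Cartan matrix is
[[2, 0, -1, 0, -1, 0, 0, 0], [0, 2, 0, 0, 0, -1, 0, 0], [-1, 0, 2, -1, 0, 0, 0, 0], [0, 0, -1, 2, 0, 0, 0, 0], [-1, 0, 0, 0, 2, 0, 0, -1], [0, -1, 0, 0, 0, 2, -1, 0], [0, 0, 0, 0, 0, -1, 2, -1], [0, 0, 0, 0, -1, 0, -1, 2]].
All simple roots have the same length, so the diagram is simply laced. The associated Dynkin diagram is a chain of 8 nodes with single edges (A_8), so the type is A_8 (the algebra sl(9)).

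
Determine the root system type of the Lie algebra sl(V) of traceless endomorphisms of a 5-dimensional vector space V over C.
This is sl(5), which has dimension 5^2 - 1 = 24 and rank 5 - 1 = 4 (a Cartan subalgebra is the diagonal traceless matrices). In the classification of classical Lie algebras, the special linear algebra sl(n+1) has type A_n; here n = 4, so the Dynkin diagram is a chain of 4 nodes with single edges (A_4). Hence the type is A_4.

A4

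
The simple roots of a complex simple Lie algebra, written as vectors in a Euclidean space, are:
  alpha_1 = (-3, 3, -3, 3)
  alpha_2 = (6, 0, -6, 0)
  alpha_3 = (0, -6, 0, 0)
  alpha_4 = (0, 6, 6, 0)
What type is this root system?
Compute the Cartan integers a_ij = 2(alpha_i, alpha_j)/(alpha_j, alpha_j); the resulting 4x4 Cartan matrix is
[[2, 0, -1, 0], [0, 2, 0, -1], [-1, 0, 2, -1], [0, -1, -2, 2]].
The roots have two lengths (squared-length ratio 2:1); the short ones are alpha_{1,3}. The associated Dynkin diagram is a chain of 4 nodes with a double edge between the middle two (F_4), so the type is F_4.

F4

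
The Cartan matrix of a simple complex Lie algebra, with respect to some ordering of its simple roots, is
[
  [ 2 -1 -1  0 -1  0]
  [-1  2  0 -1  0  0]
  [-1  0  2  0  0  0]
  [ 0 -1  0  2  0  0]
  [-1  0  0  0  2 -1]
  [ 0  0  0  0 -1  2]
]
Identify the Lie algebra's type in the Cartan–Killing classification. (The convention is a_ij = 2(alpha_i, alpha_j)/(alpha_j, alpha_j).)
E6

The matrix has rank 6 with 2's on the diagonal. Reading the off-diagonal entries as Dynkin edges (a single edge where a_ij = a_ji = -1; a double or triple edge where a_ij * a_ji = 2 or 3), the diagram is a chain of 5 nodes with one extra node attached to the third node from one end (E_6). One simple-root ordering that puts it in standard form is (alpha_4, alpha_3, alpha_2, alpha_1, alpha_5, alpha_6). So the algebra is type E_6.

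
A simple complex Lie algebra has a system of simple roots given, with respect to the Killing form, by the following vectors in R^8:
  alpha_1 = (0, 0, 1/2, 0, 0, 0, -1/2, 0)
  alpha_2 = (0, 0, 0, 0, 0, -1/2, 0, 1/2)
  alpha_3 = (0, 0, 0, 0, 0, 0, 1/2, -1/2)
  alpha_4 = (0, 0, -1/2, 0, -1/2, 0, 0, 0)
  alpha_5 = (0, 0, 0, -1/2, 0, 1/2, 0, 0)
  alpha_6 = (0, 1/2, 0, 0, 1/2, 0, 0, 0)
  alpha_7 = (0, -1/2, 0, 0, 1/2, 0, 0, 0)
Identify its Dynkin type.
Compute the Cartan integers a_ij = 2(alpha_i, alpha_j)/(alpha_j, alpha_j); the resulting 7x7 Cartan matrix is
[[2, 0, -1, -1, 0, 0, 0], [0, 2, -1, 0, -1, 0, 0], [-1, -1, 2, 0, 0, 0, 0], [-1, 0, 0, 2, 0, -1, -1], [0, -1, 0, 0, 2, 0, 0], [0, 0, 0, -1, 0, 2, 0], [0, 0, 0, -1, 0, 0, 2]].
All simple roots have the same length, so the diagram is simply laced. The associated Dynkin diagram is a chain of 5 nodes with a fork of two nodes at one end (D_7), so the type is D_7 (the algebra so(14)).

D_7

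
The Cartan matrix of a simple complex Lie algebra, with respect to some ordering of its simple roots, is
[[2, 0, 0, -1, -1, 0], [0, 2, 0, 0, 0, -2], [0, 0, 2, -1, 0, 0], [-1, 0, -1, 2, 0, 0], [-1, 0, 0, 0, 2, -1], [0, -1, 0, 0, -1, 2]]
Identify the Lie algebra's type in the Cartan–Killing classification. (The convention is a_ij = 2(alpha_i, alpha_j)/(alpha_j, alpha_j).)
The matrix has rank 6 with 2's on the diagonal. Reading the off-diagonal entries as Dynkin edges (a single edge where a_ij = a_ji = -1; a double or triple edge where a_ij * a_ji = 2 or 3), the diagram is a chain of 6 nodes with a double edge at one end; the terminal node there is the unique long simple root (C_6). One simple-root ordering that puts it in standard form is (alpha_3, alpha_4, alpha_1, alpha_5, alpha_6, alpha_2). So the algebra is type C_6, i.e. sp(12).

C6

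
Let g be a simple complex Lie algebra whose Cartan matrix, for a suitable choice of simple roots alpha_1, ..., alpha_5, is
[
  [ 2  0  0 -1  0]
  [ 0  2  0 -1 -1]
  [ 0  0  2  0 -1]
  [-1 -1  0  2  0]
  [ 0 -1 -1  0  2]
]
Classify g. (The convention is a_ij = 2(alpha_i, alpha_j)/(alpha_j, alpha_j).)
The matrix has rank 5 with 2's on the diagonal. Reading the off-diagonal entries as Dynkin edges (a single edge where a_ij = a_ji = -1; a double or triple edge where a_ij * a_ji = 2 or 3), the diagram is a chain of 5 nodes with single edges (A_5). One simple-root ordering that puts it in standard form is (alpha_3, alpha_5, alpha_2, alpha_4, alpha_1). So the algebra is type A_5, i.e. sl(6).

A5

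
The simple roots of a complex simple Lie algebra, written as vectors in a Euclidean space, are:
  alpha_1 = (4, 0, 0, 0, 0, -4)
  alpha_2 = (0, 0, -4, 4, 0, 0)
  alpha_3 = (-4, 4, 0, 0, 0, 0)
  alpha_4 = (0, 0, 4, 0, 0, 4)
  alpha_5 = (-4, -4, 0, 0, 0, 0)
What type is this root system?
Compute the Cartan integers a_ij = 2(alpha_i, alpha_j)/(alpha_j, alpha_j); the resulting 5x5 Cartan matrix is
[[2, 0, -1, -1, -1], [0, 2, 0, -1, 0], [-1, 0, 2, 0, 0], [-1, -1, 0, 2, 0], [-1, 0, 0, 0, 2]].
All simple roots have the same length, so the diagram is simply laced. The associated Dynkin diagram is a chain of 3 nodes with a fork of two nodes at one end (D_5), so the type is D_5 (the algebra so(10)).

D_5 (so(10))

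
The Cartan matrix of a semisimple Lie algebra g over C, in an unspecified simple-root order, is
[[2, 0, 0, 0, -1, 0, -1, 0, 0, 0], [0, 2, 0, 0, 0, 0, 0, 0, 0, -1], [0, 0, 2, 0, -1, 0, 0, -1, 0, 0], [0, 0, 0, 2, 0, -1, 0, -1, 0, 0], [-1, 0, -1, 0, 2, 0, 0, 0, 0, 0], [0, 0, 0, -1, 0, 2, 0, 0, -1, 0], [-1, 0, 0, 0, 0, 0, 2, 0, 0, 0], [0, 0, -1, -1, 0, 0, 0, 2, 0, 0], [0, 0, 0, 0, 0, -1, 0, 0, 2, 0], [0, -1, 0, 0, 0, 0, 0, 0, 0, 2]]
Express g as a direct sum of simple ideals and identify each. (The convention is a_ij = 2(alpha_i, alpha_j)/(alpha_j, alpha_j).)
type A_2 + type A_8

The diagram associated to this matrix has two connected components: the simple roots {alpha_2, alpha_10} form a chain of 2 nodes with single edges (A_2), and {alpha_1, alpha_3, alpha_4, alpha_5, alpha_6, alpha_7, alpha_8, alpha_9} form a chain of 8 nodes with single edges (A_8). A semisimple Lie algebra decomposes uniquely as the direct sum of simple ideals, one per connected component of its Dynkin diagram, so g ≅ A_2 ⊕ A_8 (dimension 8 + 80 = 88).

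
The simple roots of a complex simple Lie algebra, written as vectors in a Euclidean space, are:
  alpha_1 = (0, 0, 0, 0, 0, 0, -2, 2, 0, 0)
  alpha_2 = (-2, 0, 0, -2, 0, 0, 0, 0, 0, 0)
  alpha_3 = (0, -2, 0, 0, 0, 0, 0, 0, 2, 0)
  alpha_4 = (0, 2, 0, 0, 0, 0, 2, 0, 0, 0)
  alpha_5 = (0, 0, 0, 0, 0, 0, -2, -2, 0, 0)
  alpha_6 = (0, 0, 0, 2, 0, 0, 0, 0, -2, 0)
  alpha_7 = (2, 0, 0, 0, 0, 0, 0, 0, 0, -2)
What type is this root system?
Compute the Cartan integers a_ij = 2(alpha_i, alpha_j)/(alpha_j, alpha_j); the resulting 7x7 Cartan matrix is
[[2, 0, 0, -1, 0, 0, 0], [0, 2, 0, 0, 0, -1, -1], [0, 0, 2, -1, 0, -1, 0], [-1, 0, -1, 2, -1, 0, 0], [0, 0, 0, -1, 2, 0, 0], [0, -1, -1, 0, 0, 2, 0], [0, -1, 0, 0, 0, 0, 2]].
All simple roots have the same length, so the diagram is simply laced. The associated Dynkin diagram is a chain of 5 nodes with a fork of two nodes at one end (D_7), so the type is D_7 (the algebra so(14)).

type D_7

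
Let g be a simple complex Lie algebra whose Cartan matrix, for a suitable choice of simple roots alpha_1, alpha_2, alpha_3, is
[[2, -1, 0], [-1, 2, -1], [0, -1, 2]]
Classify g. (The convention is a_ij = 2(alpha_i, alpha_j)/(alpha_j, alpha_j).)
type A_3

The matrix has rank 3 with 2's on the diagonal. Reading the off-diagonal entries as Dynkin edges (a single edge where a_ij = a_ji = -1; a double or triple edge where a_ij * a_ji = 2 or 3), the diagram is a chain of 3 nodes with single edges (A_3). One simple-root ordering that puts it in standard form is (alpha_1, alpha_2, alpha_3). So the algebra is type A_3, i.e. sl(4).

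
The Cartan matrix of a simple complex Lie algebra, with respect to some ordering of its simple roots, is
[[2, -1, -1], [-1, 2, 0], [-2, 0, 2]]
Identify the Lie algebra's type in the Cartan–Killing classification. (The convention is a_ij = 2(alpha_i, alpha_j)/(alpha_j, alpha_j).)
C_3

The matrix has rank 3 with 2's on the diagonal. Reading the off-diagonal entries as Dynkin edges (a single edge where a_ij = a_ji = -1; a double or triple edge where a_ij * a_ji = 2 or 3), the diagram is a chain of 3 nodes with a double edge at one end; the terminal node there is the unique long simple root (C_3). One simple-root ordering that puts it in standard form is (alpha_2, alpha_1, alpha_3). So the algebra is type C_3, i.e. sp(6).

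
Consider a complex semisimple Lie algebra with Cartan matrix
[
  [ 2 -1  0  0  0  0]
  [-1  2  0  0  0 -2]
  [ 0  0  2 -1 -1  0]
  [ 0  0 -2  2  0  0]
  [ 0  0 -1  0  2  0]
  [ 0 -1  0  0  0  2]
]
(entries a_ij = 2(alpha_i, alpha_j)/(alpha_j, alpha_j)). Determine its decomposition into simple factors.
B_3 (so(7)) ⊕ C_3 (sp(6))

The diagram associated to this matrix has two connected components: the simple roots {alpha_1, alpha_2, alpha_6} form a chain of 3 nodes with a double edge at one end; the terminal node there is the unique short simple root (B_3), and {alpha_3, alpha_4, alpha_5} form a chain of 3 nodes with a double edge at one end; the terminal node there is the unique long simple root (C_3). A semisimple Lie algebra decomposes uniquely as the direct sum of simple ideals, one per connected component of its Dynkin diagram, so g ≅ B_3 ⊕ C_3 (dimension 21 + 21 = 42).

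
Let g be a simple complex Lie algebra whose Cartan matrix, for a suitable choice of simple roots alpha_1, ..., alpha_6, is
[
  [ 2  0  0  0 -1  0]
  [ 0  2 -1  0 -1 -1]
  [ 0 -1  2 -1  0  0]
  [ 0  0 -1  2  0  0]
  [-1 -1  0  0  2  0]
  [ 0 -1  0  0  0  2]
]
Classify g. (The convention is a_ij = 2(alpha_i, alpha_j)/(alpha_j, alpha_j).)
E6

The matrix has rank 6 with 2's on the diagonal. Reading the off-diagonal entries as Dynkin edges (a single edge where a_ij = a_ji = -1; a double or triple edge where a_ij * a_ji = 2 or 3), the diagram is a chain of 5 nodes with one extra node attached to the third node from one end (E_6). One simple-root ordering that puts it in standard form is (alpha_1, alpha_6, alpha_5, alpha_2, alpha_3, alpha_4). So the algebra is type E_6.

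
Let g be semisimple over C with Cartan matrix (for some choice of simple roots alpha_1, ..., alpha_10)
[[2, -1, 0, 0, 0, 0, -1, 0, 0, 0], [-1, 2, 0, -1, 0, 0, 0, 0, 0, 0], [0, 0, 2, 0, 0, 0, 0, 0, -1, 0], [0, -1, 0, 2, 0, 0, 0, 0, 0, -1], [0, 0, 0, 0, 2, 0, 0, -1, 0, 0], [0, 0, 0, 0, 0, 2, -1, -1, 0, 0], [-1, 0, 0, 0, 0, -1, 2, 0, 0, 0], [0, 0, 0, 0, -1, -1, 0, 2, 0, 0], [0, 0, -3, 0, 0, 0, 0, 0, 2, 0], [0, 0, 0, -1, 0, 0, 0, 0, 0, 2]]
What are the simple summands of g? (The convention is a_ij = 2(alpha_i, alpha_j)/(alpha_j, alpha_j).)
A8 ⊕ G2

The diagram associated to this matrix has two connected components: the simple roots {alpha_1, alpha_2, alpha_4, alpha_5, alpha_6, alpha_7, alpha_8, alpha_10} form a chain of 8 nodes with single edges (A_8), and {alpha_3, alpha_9} form two nodes joined by a triple edge (G_2). A semisimple Lie algebra decomposes uniquely as the direct sum of simple ideals, one per connected component of its Dynkin diagram, so g ≅ A_8 ⊕ G_2 (dimension 80 + 14 = 94).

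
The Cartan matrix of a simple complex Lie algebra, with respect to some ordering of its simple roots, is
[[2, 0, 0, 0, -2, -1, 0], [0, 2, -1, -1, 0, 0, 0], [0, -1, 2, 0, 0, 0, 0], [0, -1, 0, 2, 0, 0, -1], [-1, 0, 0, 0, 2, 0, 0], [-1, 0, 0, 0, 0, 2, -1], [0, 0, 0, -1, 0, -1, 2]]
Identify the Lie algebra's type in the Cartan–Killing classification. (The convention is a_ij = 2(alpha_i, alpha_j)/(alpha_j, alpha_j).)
B7

The matrix has rank 7 with 2's on the diagonal. Reading the off-diagonal entries as Dynkin edges (a single edge where a_ij = a_ji = -1; a double or triple edge where a_ij * a_ji = 2 or 3), the diagram is a chain of 7 nodes with a double edge at one end; the terminal node there is the unique short simple root (B_7). One simple-root ordering that puts it in standard form is (alpha_3, alpha_2, alpha_4, alpha_7, alpha_6, alpha_1, alpha_5). So the algebra is type B_7, i.e. so(15).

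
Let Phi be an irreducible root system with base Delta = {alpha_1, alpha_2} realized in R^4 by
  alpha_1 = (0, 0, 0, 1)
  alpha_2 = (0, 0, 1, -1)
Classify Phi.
Compute the Cartan integers a_ij = 2(alpha_i, alpha_j)/(alpha_j, alpha_j); the resulting 2x2 Cartan matrix is
[[2, -1], [-2, 2]].
The roots have two lengths (squared-length ratio 2:1); the short ones are alpha_{1}. The associated Dynkin diagram is a chain of 2 nodes with a double edge at one end; the terminal node there is the unique short simple root (B_2), so the type is B_2 (the algebra so(5)).

B_2 (so(5))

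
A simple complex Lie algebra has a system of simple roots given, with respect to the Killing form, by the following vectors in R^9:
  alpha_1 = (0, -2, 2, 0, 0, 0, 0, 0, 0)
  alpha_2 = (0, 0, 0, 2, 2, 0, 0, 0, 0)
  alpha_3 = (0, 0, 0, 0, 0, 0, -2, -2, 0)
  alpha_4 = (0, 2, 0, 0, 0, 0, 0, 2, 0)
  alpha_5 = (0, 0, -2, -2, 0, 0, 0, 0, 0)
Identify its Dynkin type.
Compute the Cartan integers a_ij = 2(alpha_i, alpha_j)/(alpha_j, alpha_j); the resulting 5x5 Cartan matrix is
[[2, 0, 0, -1, -1], [0, 2, 0, 0, -1], [0, 0, 2, -1, 0], [-1, 0, -1, 2, 0], [-1, -1, 0, 0, 2]].
All simple roots have the same length, so the diagram is simply laced. The associated Dynkin diagram is a chain of 5 nodes with single edges (A_5), so the type is A_5 (the algebra sl(6)).

type A_5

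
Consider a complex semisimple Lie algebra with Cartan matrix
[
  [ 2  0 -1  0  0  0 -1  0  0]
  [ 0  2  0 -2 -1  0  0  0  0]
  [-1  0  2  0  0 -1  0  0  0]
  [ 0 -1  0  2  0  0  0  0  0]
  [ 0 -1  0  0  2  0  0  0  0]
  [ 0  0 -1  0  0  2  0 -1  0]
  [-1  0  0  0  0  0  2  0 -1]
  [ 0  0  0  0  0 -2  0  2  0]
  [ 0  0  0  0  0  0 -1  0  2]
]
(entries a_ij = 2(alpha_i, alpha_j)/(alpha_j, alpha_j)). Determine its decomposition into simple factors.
The diagram associated to this matrix has two connected components: the simple roots {alpha_2, alpha_4, alpha_5} form a chain of 3 nodes with a double edge at one end; the terminal node there is the unique short simple root (B_3), and {alpha_1, alpha_3, alpha_6, alpha_7, alpha_8, alpha_9} form a chain of 6 nodes with a double edge at one end; the terminal node there is the unique long simple root (C_6). A semisimple Lie algebra decomposes uniquely as the direct sum of simple ideals, one per connected component of its Dynkin diagram, so g ≅ B_3 ⊕ C_6 (dimension 21 + 78 = 99).

B_3 + C_6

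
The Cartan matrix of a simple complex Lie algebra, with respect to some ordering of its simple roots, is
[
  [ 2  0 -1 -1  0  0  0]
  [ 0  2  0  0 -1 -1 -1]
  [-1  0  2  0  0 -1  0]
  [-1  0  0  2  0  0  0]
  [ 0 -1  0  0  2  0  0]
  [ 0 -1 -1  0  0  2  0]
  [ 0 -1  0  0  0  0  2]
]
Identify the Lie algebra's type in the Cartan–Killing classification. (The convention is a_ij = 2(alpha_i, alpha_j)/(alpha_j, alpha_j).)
D_7 (so(14))

The matrix has rank 7 with 2's on the diagonal. Reading the off-diagonal entries as Dynkin edges (a single edge where a_ij = a_ji = -1; a double or triple edge where a_ij * a_ji = 2 or 3), the diagram is a chain of 5 nodes with a fork of two nodes at one end (D_7). One simple-root ordering that puts it in standard form is (alpha_4, alpha_1, alpha_3, alpha_6, alpha_2, alpha_5, alpha_7). So the algebra is type D_7, i.e. so(14).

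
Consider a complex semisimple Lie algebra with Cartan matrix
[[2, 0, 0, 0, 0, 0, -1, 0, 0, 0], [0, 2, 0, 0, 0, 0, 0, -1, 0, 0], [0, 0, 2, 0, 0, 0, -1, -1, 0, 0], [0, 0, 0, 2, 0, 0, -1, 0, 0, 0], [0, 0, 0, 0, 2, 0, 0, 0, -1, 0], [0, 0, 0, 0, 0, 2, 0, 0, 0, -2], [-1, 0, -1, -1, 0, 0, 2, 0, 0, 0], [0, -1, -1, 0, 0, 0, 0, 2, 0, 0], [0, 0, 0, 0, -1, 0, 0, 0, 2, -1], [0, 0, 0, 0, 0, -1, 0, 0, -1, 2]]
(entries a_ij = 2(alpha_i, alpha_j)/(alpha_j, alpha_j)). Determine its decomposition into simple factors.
The diagram associated to this matrix has two connected components: the simple roots {alpha_5, alpha_6, alpha_9, alpha_10} form a chain of 4 nodes with a double edge at one end; the terminal node there is the unique long simple root (C_4), and {alpha_1, alpha_2, alpha_3, alpha_4, alpha_7, alpha_8} form a chain of 4 nodes with a fork of two nodes at one end (D_6). A semisimple Lie algebra decomposes uniquely as the direct sum of simple ideals, one per connected component of its Dynkin diagram, so g ≅ C_4 ⊕ D_6 (dimension 36 + 66 = 102).

C_4 (sp(8)) ⊕ D_6 (so(12))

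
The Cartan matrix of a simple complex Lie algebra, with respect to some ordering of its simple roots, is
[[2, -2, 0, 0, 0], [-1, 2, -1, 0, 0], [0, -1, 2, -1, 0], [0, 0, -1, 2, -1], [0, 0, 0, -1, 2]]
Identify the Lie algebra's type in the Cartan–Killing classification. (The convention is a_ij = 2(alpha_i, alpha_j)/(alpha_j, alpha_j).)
C_5

The matrix has rank 5 with 2's on the diagonal. Reading the off-diagonal entries as Dynkin edges (a single edge where a_ij = a_ji = -1; a double or triple edge where a_ij * a_ji = 2 or 3), the diagram is a chain of 5 nodes with a double edge at one end; the terminal node there is the unique long simple root (C_5). One simple-root ordering that puts it in standard form is (alpha_5, alpha_4, alpha_3, alpha_2, alpha_1). So the algebra is type C_5, i.e. sp(10).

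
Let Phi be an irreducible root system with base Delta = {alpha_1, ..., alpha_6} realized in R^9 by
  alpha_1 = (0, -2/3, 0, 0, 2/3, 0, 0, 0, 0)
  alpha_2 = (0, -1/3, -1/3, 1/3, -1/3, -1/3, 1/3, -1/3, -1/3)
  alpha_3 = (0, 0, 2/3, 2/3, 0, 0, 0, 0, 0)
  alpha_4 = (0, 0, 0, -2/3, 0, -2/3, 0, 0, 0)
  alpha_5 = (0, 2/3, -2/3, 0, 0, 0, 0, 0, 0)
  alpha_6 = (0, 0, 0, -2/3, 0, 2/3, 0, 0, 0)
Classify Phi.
Compute the Cartan integers a_ij = 2(alpha_i, alpha_j)/(alpha_j, alpha_j); the resulting 6x6 Cartan matrix is
[[2, 0, 0, 0, -1, 0], [0, 2, 0, 0, 0, -1], [0, 0, 2, -1, -1, -1], [0, 0, -1, 2, 0, 0], [-1, 0, -1, 0, 2, 0], [0, -1, -1, 0, 0, 2]].
All simple roots have the same length, so the diagram is simply laced. The associated Dynkin diagram is a chain of 5 nodes with one extra node attached to the third node from one end (E_6), so the type is E_6.

E_6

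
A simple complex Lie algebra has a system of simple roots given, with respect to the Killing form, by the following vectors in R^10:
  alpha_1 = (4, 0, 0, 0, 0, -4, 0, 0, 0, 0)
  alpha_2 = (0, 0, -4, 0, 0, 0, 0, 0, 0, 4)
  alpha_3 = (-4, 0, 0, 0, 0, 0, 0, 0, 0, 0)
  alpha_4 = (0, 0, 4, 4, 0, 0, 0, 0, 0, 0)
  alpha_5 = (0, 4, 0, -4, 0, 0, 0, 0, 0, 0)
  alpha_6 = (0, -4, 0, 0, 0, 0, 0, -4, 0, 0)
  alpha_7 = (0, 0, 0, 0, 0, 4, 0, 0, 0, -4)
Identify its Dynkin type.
Compute the Cartan integers a_ij = 2(alpha_i, alpha_j)/(alpha_j, alpha_j); the resulting 7x7 Cartan matrix is
[[2, 0, -2, 0, 0, 0, -1], [0, 2, 0, -1, 0, 0, -1], [-1, 0, 2, 0, 0, 0, 0], [0, -1, 0, 2, -1, 0, 0], [0, 0, 0, -1, 2, -1, 0], [0, 0, 0, 0, -1, 2, 0], [-1, -1, 0, 0, 0, 0, 2]].
The roots have two lengths (squared-length ratio 2:1); the short ones are alpha_{3}. The associated Dynkin diagram is a chain of 7 nodes with a double edge at one end; the terminal node there is the unique short simple root (B_7), so the type is B_7 (the algebra so(15)).

B_7 (so(15))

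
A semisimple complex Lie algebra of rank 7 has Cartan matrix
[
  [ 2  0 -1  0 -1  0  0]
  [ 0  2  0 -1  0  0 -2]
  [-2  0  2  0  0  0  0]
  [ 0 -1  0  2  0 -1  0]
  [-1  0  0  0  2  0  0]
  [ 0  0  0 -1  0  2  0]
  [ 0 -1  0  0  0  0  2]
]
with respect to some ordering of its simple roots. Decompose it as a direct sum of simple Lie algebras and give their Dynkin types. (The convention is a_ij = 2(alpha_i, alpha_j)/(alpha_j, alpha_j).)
The diagram associated to this matrix has two connected components: the simple roots {alpha_2, alpha_4, alpha_6, alpha_7} form a chain of 4 nodes with a double edge at one end; the terminal node there is the unique short simple root (B_4), and {alpha_1, alpha_3, alpha_5} form a chain of 3 nodes with a double edge at one end; the terminal node there is the unique long simple root (C_3). A semisimple Lie algebra decomposes uniquely as the direct sum of simple ideals, one per connected component of its Dynkin diagram, so g ≅ B_4 ⊕ C_3 (dimension 36 + 21 = 57).

B_4 + C_3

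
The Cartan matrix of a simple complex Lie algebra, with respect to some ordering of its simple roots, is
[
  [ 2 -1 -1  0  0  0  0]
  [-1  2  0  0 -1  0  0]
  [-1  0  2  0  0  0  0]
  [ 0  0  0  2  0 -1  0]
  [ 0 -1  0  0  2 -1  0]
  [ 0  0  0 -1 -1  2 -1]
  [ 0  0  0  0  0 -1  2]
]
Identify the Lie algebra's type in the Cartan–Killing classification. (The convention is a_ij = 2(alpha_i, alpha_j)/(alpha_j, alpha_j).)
type D_7

The matrix has rank 7 with 2's on the diagonal. Reading the off-diagonal entries as Dynkin edges (a single edge where a_ij = a_ji = -1; a double or triple edge where a_ij * a_ji = 2 or 3), the diagram is a chain of 5 nodes with a fork of two nodes at one end (D_7). One simple-root ordering that puts it in standard form is (alpha_3, alpha_1, alpha_2, alpha_5, alpha_6, alpha_7, alpha_4). So the algebra is type D_7, i.e. so(14).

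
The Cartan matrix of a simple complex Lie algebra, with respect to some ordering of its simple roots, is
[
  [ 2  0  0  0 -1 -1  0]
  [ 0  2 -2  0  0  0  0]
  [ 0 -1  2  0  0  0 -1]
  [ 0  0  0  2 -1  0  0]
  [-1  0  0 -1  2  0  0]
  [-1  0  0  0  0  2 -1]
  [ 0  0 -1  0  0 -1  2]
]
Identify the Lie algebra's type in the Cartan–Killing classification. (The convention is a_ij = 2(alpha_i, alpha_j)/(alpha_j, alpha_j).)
C_7 (sp(14))

The matrix has rank 7 with 2's on the diagonal. Reading the off-diagonal entries as Dynkin edges (a single edge where a_ij = a_ji = -1; a double or triple edge where a_ij * a_ji = 2 or 3), the diagram is a chain of 7 nodes with a double edge at one end; the terminal node there is the unique long simple root (C_7). One simple-root ordering that puts it in standard form is (alpha_4, alpha_5, alpha_1, alpha_6, alpha_7, alpha_3, alpha_2). So the algebra is type C_7, i.e. sp(14).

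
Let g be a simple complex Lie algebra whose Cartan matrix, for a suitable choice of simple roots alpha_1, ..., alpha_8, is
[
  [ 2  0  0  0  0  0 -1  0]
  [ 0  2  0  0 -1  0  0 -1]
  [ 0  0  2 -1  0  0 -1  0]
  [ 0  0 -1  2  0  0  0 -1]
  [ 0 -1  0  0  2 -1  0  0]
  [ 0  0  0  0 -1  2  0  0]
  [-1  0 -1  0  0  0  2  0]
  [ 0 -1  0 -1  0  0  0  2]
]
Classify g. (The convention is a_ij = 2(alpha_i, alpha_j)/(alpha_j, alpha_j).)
A_8 (sl(9))

The matrix has rank 8 with 2's on the diagonal. Reading the off-diagonal entries as Dynkin edges (a single edge where a_ij = a_ji = -1; a double or triple edge where a_ij * a_ji = 2 or 3), the diagram is a chain of 8 nodes with single edges (A_8). One simple-root ordering that puts it in standard form is (alpha_1, alpha_7, alpha_3, alpha_4, alpha_8, alpha_2, alpha_5, alpha_6). So the algebra is type A_8, i.e. sl(9).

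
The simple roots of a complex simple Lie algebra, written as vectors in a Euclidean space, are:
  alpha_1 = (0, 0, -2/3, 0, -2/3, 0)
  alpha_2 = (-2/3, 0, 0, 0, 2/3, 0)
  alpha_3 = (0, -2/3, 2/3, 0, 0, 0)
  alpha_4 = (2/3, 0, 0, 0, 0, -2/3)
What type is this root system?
Compute the Cartan integers a_ij = 2(alpha_i, alpha_j)/(alpha_j, alpha_j); the resulting 4x4 Cartan matrix is
[[2, -1, -1, 0], [-1, 2, 0, -1], [-1, 0, 2, 0], [0, -1, 0, 2]].
All simple roots have the same length, so the diagram is simply laced. The associated Dynkin diagram is a chain of 4 nodes with single edges (A_4), so the type is A_4 (the algebra sl(5)).

A_4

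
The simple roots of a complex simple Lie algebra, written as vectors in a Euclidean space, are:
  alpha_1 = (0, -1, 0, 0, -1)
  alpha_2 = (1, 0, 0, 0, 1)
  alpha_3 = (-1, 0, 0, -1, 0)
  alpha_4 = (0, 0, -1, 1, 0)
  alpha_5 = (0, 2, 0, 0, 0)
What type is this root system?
C_5 (sp(10))

Compute the Cartan integers a_ij = 2(alpha_i, alpha_j)/(alpha_j, alpha_j); the resulting 5x5 Cartan matrix is
[[2, -1, 0, 0, -1], [-1, 2, -1, 0, 0], [0, -1, 2, -1, 0], [0, 0, -1, 2, 0], [-2, 0, 0, 0, 2]].
The roots have two lengths (squared-length ratio 2:1); the short ones are alpha_{1,2,3,4}. The associated Dynkin diagram is a chain of 5 nodes with a double edge at one end; the terminal node there is the unique long simple root (C_5), so the type is C_5 (the algebra sp(10)).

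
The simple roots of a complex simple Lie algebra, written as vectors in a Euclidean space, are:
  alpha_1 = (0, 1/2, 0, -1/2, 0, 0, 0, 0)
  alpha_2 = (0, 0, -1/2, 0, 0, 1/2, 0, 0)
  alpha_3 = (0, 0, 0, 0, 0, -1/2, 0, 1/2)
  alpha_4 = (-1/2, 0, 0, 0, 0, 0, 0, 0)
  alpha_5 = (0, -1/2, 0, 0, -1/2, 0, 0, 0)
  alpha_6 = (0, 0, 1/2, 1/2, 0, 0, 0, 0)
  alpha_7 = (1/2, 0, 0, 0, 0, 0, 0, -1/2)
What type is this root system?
type B_7

Compute the Cartan integers a_ij = 2(alpha_i, alpha_j)/(alpha_j, alpha_j); the resulting 7x7 Cartan matrix is
[[2, 0, 0, 0, -1, -1, 0], [0, 2, -1, 0, 0, -1, 0], [0, -1, 2, 0, 0, 0, -1], [0, 0, 0, 2, 0, 0, -1], [-1, 0, 0, 0, 2, 0, 0], [-1, -1, 0, 0, 0, 2, 0], [0, 0, -1, -2, 0, 0, 2]].
The roots have two lengths (squared-length ratio 2:1); the short ones are alpha_{4}. The associated Dynkin diagram is a chain of 7 nodes with a double edge at one end; the terminal node there is the unique short simple root (B_7), so the type is B_7 (the algebra so(15)).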